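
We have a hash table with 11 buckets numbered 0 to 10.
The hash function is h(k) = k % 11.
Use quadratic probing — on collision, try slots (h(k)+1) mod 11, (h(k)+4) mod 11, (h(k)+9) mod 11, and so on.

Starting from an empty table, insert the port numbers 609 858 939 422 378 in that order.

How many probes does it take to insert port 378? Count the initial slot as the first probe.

4

Insert 609: h=4, slot 4 empty -> index 4.
Insert 858: h=0, slot 0 empty -> index 0.
Insert 939: h=4, slot 4 occupied -> index 5.
Insert 422: h=4, slots 4,5 occupied -> index 8.
Insert 378: h=4, slots 4,5,8 occupied -> index 2.
Table: [858, ∅, 378, ∅, 609, 939, ∅, ∅, 422, ∅, ∅]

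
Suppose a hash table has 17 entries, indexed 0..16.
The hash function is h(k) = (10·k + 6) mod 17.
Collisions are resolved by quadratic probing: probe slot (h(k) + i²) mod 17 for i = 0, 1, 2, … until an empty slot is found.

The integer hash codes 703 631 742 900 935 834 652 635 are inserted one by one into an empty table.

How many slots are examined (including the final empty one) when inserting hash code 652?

Insert 703: h=15, slot 15 empty -> index 15.
Insert 631: h=9, slot 9 empty -> index 9.
Insert 742: h=14, slot 14 empty -> index 14.
Insert 900: h=13, slot 13 empty -> index 13.
Insert 935: h=6, slot 6 empty -> index 6.
Insert 834: h=16, slot 16 empty -> index 16.
Insert 652: h=15, slots 15,16 occupied -> index 2.
Insert 635: h=15, slots 15,16,2 occupied -> index 7.
Table: [-, -, 652, -, -, -, 935, 635, -, 631, -, -, -, 900, 742, 703, 834]

3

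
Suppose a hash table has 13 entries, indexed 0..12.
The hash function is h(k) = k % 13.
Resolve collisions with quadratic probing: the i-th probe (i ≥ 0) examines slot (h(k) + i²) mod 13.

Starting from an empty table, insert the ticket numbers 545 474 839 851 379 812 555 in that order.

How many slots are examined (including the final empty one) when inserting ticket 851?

3

545: h=12 → slot 12
474: h=6 → slot 6
839: h=7 → slot 7
851: h=6, probe 6,7,10 → slot 10
379: h=2 → slot 2
812: h=6, probe 6,7,10,2,9 → slot 9
555: h=9, probe 9,10,0 → slot 0
Table: [555, —, 379, —, —, —, 474, 839, —, 812, 851, —, 545]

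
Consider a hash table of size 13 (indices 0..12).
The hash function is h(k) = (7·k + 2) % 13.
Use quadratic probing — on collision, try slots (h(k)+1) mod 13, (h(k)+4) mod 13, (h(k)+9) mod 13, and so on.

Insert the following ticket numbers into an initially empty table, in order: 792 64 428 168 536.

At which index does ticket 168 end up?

792: h=8 → slot 8
64: h=8, probe 8,9 → slot 9
428: h=8, probe 8,9,12 → slot 12
168: h=8, probe 8,9,12,4 → slot 4
536: h=10 → slot 10
Table: [-, -, -, -, 168, -, -, -, 792, 64, 536, -, 428]

4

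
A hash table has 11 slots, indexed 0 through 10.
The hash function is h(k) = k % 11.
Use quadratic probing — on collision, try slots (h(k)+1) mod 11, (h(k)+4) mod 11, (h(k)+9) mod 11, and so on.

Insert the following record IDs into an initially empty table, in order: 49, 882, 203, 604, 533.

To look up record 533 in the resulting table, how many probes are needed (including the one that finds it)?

49 hashes to 5; slot 5 is free => place at 5.
882 hashes to 2; slot 2 is free => place at 2.
203 hashes to 5; 5 taken => place at 6.
604 hashes to 10; slot 10 is free => place at 10.
533 hashes to 5; 5,6 taken => place at 9.
Table: [-, -, 882, -, -, 49, 203, -, -, 533, 604]
Lookup 533: h=5, probe 5,6,9 → found at 9.

3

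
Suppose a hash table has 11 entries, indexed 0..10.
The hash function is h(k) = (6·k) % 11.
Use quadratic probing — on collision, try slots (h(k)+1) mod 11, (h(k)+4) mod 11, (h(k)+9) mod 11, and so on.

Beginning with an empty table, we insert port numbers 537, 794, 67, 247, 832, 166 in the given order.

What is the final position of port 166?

7

537: h=10 => slot 10
794: h=1 => slot 1
67: h=6 => slot 6
247: h=8 => slot 8
832: h=9 => slot 9
166: h=6, probe 6,7 => slot 7
Table: [∅, 794, ∅, ∅, ∅, ∅, 67, 166, 247, 832, 537]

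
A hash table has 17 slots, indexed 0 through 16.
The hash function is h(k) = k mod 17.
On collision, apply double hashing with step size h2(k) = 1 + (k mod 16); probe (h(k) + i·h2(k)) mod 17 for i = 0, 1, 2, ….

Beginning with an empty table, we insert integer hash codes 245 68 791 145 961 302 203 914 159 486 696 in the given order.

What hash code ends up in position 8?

696

Insert 245: h=7, slot 7 empty → index 7.
Insert 68: h=0, slot 0 empty → index 0.
Insert 791: h=9, slot 9 empty → index 9.
Insert 145: h=9, h2=2, slot 9 occupied → index 11.
Insert 961: h=9, h2=2, slots 9,11 occupied → index 13.
Insert 302: h=13, h2=15, slots 13,11,9,7 occupied → index 5.
Insert 203: h=16, slot 16 empty → index 16.
Insert 914: h=13, h2=3, slots 13,16 occupied → index 2.
Insert 159: h=6, slot 6 empty → index 6.
Insert 486: h=10, slot 10 empty → index 10.
Insert 696: h=16, h2=9, slot 16 occupied → index 8.
Table: [68, _, 914, _, _, 302, 159, 245, 696, 791, 486, 145, _, 961, _, _, 203]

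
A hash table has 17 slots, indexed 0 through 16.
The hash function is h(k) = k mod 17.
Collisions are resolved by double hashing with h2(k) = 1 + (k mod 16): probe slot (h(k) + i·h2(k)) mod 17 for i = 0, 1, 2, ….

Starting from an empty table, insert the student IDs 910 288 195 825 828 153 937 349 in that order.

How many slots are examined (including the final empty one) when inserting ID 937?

910: h=9 -> slot 9
288: h=16 -> slot 16
195: h=8 -> slot 8
825: h=9, h2=10, probe 9,2 -> slot 2
828: h=12 -> slot 12
153: h=0 -> slot 0
937: h=2, h2=10, probe 2,12,5 -> slot 5
349: h=9, h2=14, probe 9,6 -> slot 6
Table: [153, _, 825, _, _, 937, 349, _, 195, 910, _, _, 828, _, _, _, 288]

3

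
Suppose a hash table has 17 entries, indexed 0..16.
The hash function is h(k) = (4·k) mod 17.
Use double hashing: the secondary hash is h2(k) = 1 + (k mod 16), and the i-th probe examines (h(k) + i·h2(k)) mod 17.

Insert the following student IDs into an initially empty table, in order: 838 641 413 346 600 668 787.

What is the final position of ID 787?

11

838: h=3 -> slot 3
641: h=14 -> slot 14
413: h=3, h2=14, probe 3,0 -> slot 0
346: h=7 -> slot 7
600: h=3, h2=9, probe 3,12 -> slot 12
668: h=3, h2=13, probe 3,16 -> slot 16
787: h=3, h2=4, probe 3,7,11 -> slot 11
Table: [413, ∅, ∅, 838, ∅, ∅, ∅, 346, ∅, ∅, ∅, 787, 600, ∅, 641, ∅, 668]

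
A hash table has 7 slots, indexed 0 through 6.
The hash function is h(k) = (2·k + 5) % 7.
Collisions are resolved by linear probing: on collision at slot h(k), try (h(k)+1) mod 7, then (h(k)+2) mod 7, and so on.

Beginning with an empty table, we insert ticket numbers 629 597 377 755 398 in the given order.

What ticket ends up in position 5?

755

Insert 629: h=3, slot 3 empty → index 3.
Insert 597: h=2, slot 2 empty → index 2.
Insert 377: h=3, slot 3 occupied → index 4.
Insert 755: h=3, slots 3,4 occupied → index 5.
Insert 398: h=3, slots 3,4,5 occupied → index 6.
Table: [-, -, 597, 629, 377, 755, 398]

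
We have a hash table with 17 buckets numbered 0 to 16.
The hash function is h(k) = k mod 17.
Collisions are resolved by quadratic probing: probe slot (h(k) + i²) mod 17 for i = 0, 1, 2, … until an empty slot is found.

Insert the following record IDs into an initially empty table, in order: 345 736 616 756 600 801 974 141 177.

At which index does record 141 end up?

Insert 345: h=5, slot 5 empty → index 5.
Insert 736: h=5, slot 5 occupied → index 6.
Insert 616: h=4, slot 4 empty → index 4.
Insert 756: h=8, slot 8 empty → index 8.
Insert 600: h=5, slots 5,6 occupied → index 9.
Insert 801: h=2, slot 2 empty → index 2.
Insert 974: h=5, slots 5,6,9 occupied → index 14.
Insert 141: h=5, slots 5,6,9,14,4 occupied → index 13.
Insert 177: h=7, slot 7 empty → index 7.
Table: [—, —, 801, —, 616, 345, 736, 177, 756, 600, —, —, —, 141, 974, —, —]

13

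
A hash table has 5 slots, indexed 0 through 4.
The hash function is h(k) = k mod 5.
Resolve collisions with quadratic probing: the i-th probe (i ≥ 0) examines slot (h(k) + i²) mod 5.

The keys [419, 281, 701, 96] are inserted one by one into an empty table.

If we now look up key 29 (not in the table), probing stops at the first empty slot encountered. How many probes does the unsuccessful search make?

3

Insert 419: h=4, slot 4 empty => index 4.
Insert 281: h=1, slot 1 empty => index 1.
Insert 701: h=1, slot 1 occupied => index 2.
Insert 96: h=1, slots 1,2 occupied => index 0.
Table: [96, 281, 701, ∅, 419]
Lookup 29: h=4, probe 4,0,3 → slot 3 empty, not found.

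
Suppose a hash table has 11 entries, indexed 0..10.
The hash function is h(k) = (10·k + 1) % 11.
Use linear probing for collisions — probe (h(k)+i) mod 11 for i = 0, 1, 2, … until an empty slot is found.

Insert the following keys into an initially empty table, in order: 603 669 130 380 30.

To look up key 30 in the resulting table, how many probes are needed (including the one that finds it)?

4

Insert 603: h=3, slot 3 empty => index 3.
Insert 669: h=3, slot 3 occupied => index 4.
Insert 130: h=3, slots 3,4 occupied => index 5.
Insert 380: h=6, slot 6 empty => index 6.
Insert 30: h=4, slots 4,5,6 occupied => index 7.
Table: [∅, ∅, ∅, 603, 669, 130, 380, 30, ∅, ∅, ∅]
Lookup 30: h=4, probe 4,5,6,7 → found at 7.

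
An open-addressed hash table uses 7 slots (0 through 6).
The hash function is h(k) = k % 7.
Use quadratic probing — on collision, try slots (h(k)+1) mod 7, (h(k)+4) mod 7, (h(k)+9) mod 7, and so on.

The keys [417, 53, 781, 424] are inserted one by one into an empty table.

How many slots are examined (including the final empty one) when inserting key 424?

4

417 hashes to 4; slot 4 is free => place at 4.
53 hashes to 4; 4 taken => place at 5.
781 hashes to 4; 4,5 taken => place at 1.
424 hashes to 4; 4,5,1 taken => place at 6.
Table: [—, 781, —, —, 417, 53, 424]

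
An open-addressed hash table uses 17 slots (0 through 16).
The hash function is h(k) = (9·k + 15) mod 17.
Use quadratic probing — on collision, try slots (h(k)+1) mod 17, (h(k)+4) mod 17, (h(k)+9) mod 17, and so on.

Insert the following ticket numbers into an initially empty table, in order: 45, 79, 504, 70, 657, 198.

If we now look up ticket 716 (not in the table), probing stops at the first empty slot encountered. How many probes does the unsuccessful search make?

3

Insert 45: h=12, slot 12 empty -> index 12.
Insert 79: h=12, slot 12 occupied -> index 13.
Insert 504: h=12, slots 12,13 occupied -> index 16.
Insert 70: h=16, slot 16 occupied -> index 0.
Insert 657: h=12, slots 12,13,16 occupied -> index 4.
Insert 198: h=12, slots 12,13,16,4 occupied -> index 11.
Table: [70, _, _, _, 657, _, _, _, _, _, _, 198, 45, 79, _, _, 504]
Lookup 716: h=16, probe 16,0,3 → slot 3 empty, not found.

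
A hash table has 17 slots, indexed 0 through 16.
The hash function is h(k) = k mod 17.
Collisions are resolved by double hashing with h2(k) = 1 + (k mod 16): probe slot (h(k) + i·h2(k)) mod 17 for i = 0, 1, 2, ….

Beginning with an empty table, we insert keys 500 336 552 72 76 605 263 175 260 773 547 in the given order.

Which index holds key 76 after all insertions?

0

Insert 500: h=7, slot 7 empty => index 7.
Insert 336: h=13, slot 13 empty => index 13.
Insert 552: h=8, slot 8 empty => index 8.
Insert 72: h=4, slot 4 empty => index 4.
Insert 76: h=8, h2=13, slots 8,4 occupied => index 0.
Insert 605: h=10, slot 10 empty => index 10.
Insert 263: h=8, h2=8, slot 8 occupied => index 16.
Insert 175: h=5, slot 5 empty => index 5.
Insert 260: h=5, h2=5, slots 5,10 occupied => index 15.
Insert 773: h=8, h2=6, slot 8 occupied => index 14.
Insert 547: h=3, slot 3 empty => index 3.
Table: [76, -, -, 547, 72, 175, -, 500, 552, -, 605, -, -, 336, 773, 260, 263]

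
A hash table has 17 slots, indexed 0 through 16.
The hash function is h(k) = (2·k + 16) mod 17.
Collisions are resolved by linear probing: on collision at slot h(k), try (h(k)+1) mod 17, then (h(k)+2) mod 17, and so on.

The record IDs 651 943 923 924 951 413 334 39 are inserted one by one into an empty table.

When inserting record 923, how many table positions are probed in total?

2

651: h=9 => slot 9
943: h=15 => slot 15
923: h=9, probe 9,10 => slot 10
924: h=11 => slot 11
951: h=14 => slot 14
413: h=9, probe 9,10,11,12 => slot 12
334: h=4 => slot 4
39: h=9, probe 9,10,11,12,13 => slot 13
Table: [-, -, -, -, 334, -, -, -, -, 651, 923, 924, 413, 39, 951, 943, -]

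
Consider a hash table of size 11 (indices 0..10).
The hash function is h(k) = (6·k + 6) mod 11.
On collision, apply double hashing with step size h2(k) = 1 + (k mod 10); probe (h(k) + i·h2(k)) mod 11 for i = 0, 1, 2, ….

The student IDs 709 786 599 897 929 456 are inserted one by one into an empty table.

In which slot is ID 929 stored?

1

709: h=3 -> slot 3
786: h=3, h2=7, probe 3,10 -> slot 10
599: h=3, h2=10, probe 3,2 -> slot 2
897: h=9 -> slot 9
929: h=3, h2=10, probe 3,2,1 -> slot 1
456: h=3, h2=7, probe 3,10,6 -> slot 6
Table: [-, 929, 599, 709, -, -, 456, -, -, 897, 786]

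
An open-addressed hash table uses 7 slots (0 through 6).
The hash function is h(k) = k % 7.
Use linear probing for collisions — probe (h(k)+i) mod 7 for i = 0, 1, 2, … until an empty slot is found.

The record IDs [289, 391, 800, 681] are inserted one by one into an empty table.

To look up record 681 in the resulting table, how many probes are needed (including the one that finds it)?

289 hashes to 2; slot 2 is free -> place at 2.
391 hashes to 6; slot 6 is free -> place at 6.
800 hashes to 2; 2 taken -> place at 3.
681 hashes to 2; 2,3 taken -> place at 4.
Table: [_, _, 289, 800, 681, _, 391]
Lookup 681: h=2, probe 2,3,4 → found at 4.

3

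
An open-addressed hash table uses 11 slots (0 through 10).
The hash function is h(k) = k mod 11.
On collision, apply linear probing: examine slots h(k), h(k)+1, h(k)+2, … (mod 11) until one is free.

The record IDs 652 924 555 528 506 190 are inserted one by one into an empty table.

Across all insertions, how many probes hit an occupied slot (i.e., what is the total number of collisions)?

4

652: h=3 → slot 3
924: h=0 → slot 0
555: h=5 → slot 5
528: h=0, probe 0,1 → slot 1
506: h=0, probe 0,1,2 → slot 2
190: h=3, probe 3,4 → slot 4
Table: [924, 528, 506, 652, 190, 555, -, -, -, -, -]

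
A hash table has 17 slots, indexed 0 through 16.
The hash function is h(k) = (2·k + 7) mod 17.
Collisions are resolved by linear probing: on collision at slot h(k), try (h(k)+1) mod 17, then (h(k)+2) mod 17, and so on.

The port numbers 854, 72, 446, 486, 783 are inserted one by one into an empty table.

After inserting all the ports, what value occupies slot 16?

72

854: h=15 → slot 15
72: h=15, probe 15,16 → slot 16
446: h=15, probe 15,16,0 → slot 0
486: h=10 → slot 10
783: h=9 → slot 9
Table: [446, -, -, -, -, -, -, -, -, 783, 486, -, -, -, -, 854, 72]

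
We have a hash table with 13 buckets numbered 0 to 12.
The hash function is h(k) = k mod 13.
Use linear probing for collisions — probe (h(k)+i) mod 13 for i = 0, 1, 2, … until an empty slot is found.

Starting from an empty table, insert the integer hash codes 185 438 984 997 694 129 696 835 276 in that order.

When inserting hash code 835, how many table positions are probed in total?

2

185: h=3 → slot 3
438: h=9 → slot 9
984: h=9, probe 9,10 → slot 10
997: h=9, probe 9,10,11 → slot 11
694: h=5 → slot 5
129: h=12 → slot 12
696: h=7 → slot 7
835: h=3, probe 3,4 → slot 4
276: h=3, probe 3,4,5,6 → slot 6
Table: [_, _, _, 185, 835, 694, 276, 696, _, 438, 984, 997, 129]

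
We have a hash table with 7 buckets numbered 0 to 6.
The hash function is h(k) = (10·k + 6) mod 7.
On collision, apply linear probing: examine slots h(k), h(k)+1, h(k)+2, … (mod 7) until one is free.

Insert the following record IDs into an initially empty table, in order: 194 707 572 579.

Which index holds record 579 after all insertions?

Insert 194: h=0, slot 0 empty => index 0.
Insert 707: h=6, slot 6 empty => index 6.
Insert 572: h=0, slot 0 occupied => index 1.
Insert 579: h=0, slots 0,1 occupied => index 2.
Table: [194, 572, 579, _, _, _, 707]

2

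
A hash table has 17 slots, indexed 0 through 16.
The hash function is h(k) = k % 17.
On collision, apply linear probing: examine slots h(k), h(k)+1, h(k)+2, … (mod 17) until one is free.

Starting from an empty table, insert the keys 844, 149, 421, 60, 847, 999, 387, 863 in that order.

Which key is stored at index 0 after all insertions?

387

844: h=11 → slot 11
149: h=13 → slot 13
421: h=13, probe 13,14 → slot 14
60: h=9 → slot 9
847: h=14, probe 14,15 → slot 15
999: h=13, probe 13,14,15,16 → slot 16
387: h=13, probe 13,14,15,16,0 → slot 0
863: h=13, probe 13,14,15,16,0,1 → slot 1
Table: [387, 863, ., ., ., ., ., ., ., 60, ., 844, ., 149, 421, 847, 999]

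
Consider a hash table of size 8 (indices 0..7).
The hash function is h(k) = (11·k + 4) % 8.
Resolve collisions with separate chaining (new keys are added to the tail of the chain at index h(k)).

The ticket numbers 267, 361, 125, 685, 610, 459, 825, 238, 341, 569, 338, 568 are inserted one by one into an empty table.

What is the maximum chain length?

Insert 267: h=5, bucket 5 empty -> new chain.
Insert 361: h=7, bucket 7 empty -> new chain.
Insert 125: h=3, bucket 3 empty -> new chain.
Insert 685: h=3, bucket 3 nonempty -> append to chain.
Insert 610: h=2, bucket 2 empty -> new chain.
Insert 459: h=5, bucket 5 nonempty -> append to chain.
Insert 825: h=7, bucket 7 nonempty -> append to chain.
Insert 238: h=6, bucket 6 empty -> new chain.
Insert 341: h=3, bucket 3 nonempty -> append to chain.
Insert 569: h=7, bucket 7 nonempty -> append to chain.
Insert 338: h=2, bucket 2 nonempty -> append to chain.
Insert 568: h=4, bucket 4 empty -> new chain.
Final buckets:
0: .
1: .
2: 610 -> 338
3: 125 -> 685 -> 341
4: 568
5: 267 -> 459
6: 238
7: 361 -> 825 -> 569

3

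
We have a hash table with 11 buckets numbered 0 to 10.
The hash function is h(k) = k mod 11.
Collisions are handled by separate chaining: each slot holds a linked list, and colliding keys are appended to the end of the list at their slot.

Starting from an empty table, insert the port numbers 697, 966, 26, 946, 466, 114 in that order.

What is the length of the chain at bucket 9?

1

Insert 697: h=4, bucket 4 empty → new chain.
Insert 966: h=9, bucket 9 empty → new chain.
Insert 26: h=4, bucket 4 nonempty → append to chain.
Insert 946: h=0, bucket 0 empty → new chain.
Insert 466: h=4, bucket 4 nonempty → append to chain.
Insert 114: h=4, bucket 4 nonempty → append to chain.
Final buckets:
0: 946
1: —
2: —
3: —
4: 697 -> 26 -> 466 -> 114
5: —
6: —
7: —
8: —
9: 966
10: —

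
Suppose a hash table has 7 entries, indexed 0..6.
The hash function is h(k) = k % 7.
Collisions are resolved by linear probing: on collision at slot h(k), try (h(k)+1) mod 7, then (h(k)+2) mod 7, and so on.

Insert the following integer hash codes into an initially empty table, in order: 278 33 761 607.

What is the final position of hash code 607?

1

Insert 278: h=5, slot 5 empty => index 5.
Insert 33: h=5, slot 5 occupied => index 6.
Insert 761: h=5, slots 5,6 occupied => index 0.
Insert 607: h=5, slots 5,6,0 occupied => index 1.
Table: [761, 607, ., ., ., 278, 33]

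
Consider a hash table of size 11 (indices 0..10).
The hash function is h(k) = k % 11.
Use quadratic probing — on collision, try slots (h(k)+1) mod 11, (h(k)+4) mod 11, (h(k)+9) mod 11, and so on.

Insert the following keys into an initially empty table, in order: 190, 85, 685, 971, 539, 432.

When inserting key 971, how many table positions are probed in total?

3

Insert 190: h=3, slot 3 empty => index 3.
Insert 85: h=8, slot 8 empty => index 8.
Insert 685: h=3, slot 3 occupied => index 4.
Insert 971: h=3, slots 3,4 occupied => index 7.
Insert 539: h=0, slot 0 empty => index 0.
Insert 432: h=3, slots 3,4,7 occupied => index 1.
Table: [539, 432, _, 190, 685, _, _, 971, 85, _, _]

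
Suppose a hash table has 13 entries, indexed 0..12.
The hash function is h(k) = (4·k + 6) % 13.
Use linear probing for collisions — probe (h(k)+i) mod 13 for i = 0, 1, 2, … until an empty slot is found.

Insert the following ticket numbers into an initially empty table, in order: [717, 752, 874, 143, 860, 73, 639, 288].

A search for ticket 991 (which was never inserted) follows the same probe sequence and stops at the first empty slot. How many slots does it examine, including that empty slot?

717 hashes to 1; slot 1 is free -> place at 1.
752 hashes to 11; slot 11 is free -> place at 11.
874 hashes to 5; slot 5 is free -> place at 5.
143 hashes to 6; slot 6 is free -> place at 6.
860 hashes to 1; 1 taken -> place at 2.
73 hashes to 12; slot 12 is free -> place at 12.
639 hashes to 1; 1,2 taken -> place at 3.
288 hashes to 1; 1,2,3 taken -> place at 4.
Table: [., 717, 860, 639, 288, 874, 143, ., ., ., ., 752, 73]
Lookup 991: h=5, probe 5,6,7 → slot 7 empty, not found.

3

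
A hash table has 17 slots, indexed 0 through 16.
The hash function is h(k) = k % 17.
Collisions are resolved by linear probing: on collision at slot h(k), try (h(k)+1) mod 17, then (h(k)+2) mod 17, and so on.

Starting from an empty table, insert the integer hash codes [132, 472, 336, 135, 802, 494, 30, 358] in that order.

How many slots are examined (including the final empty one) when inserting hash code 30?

5

132: h=13 -> slot 13
472: h=13, probe 13,14 -> slot 14
336: h=13, probe 13,14,15 -> slot 15
135: h=16 -> slot 16
802: h=3 -> slot 3
494: h=1 -> slot 1
30: h=13, probe 13,14,15,16,0 -> slot 0
358: h=1, probe 1,2 -> slot 2
Table: [30, 494, 358, 802, _, _, _, _, _, _, _, _, _, 132, 472, 336, 135]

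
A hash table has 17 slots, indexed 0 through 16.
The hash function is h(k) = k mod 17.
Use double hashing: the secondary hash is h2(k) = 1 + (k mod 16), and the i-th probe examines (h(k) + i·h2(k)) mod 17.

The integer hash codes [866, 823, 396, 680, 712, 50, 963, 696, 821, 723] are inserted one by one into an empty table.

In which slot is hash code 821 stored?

Insert 866: h=16, slot 16 empty -> index 16.
Insert 823: h=7, slot 7 empty -> index 7.
Insert 396: h=5, slot 5 empty -> index 5.
Insert 680: h=0, slot 0 empty -> index 0.
Insert 712: h=15, slot 15 empty -> index 15.
Insert 50: h=16, h2=3, slot 16 occupied -> index 2.
Insert 963: h=11, slot 11 empty -> index 11.
Insert 696: h=16, h2=9, slot 16 occupied -> index 8.
Insert 821: h=5, h2=6, slots 5,11,0 occupied -> index 6.
Insert 723: h=9, slot 9 empty -> index 9.
Table: [680, —, 50, —, —, 396, 821, 823, 696, 723, —, 963, —, —, —, 712, 866]

6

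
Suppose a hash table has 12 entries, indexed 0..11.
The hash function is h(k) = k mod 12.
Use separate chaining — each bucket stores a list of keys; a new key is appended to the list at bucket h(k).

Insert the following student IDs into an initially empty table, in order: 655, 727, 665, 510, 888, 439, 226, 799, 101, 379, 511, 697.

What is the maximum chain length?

6

Insert 655: h=7, bucket 7 empty -> new chain.
Insert 727: h=7, bucket 7 nonempty -> append to chain.
Insert 665: h=5, bucket 5 empty -> new chain.
Insert 510: h=6, bucket 6 empty -> new chain.
Insert 888: h=0, bucket 0 empty -> new chain.
Insert 439: h=7, bucket 7 nonempty -> append to chain.
Insert 226: h=10, bucket 10 empty -> new chain.
Insert 799: h=7, bucket 7 nonempty -> append to chain.
Insert 101: h=5, bucket 5 nonempty -> append to chain.
Insert 379: h=7, bucket 7 nonempty -> append to chain.
Insert 511: h=7, bucket 7 nonempty -> append to chain.
Insert 697: h=1, bucket 1 empty -> new chain.
Final buckets:
0: 888
1: 697
2: ∅
3: ∅
4: ∅
5: 665 -> 101
6: 510
7: 655 -> 727 -> 439 -> 799 -> 379 -> 511
8: ∅
9: ∅
10: 226
11: ∅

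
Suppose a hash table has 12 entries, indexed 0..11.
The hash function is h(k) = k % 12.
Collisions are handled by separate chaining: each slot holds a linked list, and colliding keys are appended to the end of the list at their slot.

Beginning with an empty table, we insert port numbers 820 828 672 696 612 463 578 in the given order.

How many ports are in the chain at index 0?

4

820 → bucket 4
828 → bucket 0
672 → bucket 0 (collision)
696 → bucket 0 (collision)
612 → bucket 0 (collision)
463 → bucket 7
578 → bucket 2
Final buckets:
0: 828 -> 672 -> 696 -> 612
1: .
2: 578
3: .
4: 820
5: .
6: .
7: 463
8: .
9: .
10: .
11: .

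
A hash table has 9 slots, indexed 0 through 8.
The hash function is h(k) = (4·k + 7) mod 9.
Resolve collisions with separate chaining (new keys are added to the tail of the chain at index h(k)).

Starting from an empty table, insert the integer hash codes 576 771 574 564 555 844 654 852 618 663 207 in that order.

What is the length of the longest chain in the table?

7

576 → bucket 7
771 → bucket 4
574 → bucket 8
564 → bucket 4 (collision)
555 → bucket 4 (collision)
844 → bucket 8 (collision)
654 → bucket 4 (collision)
852 → bucket 4 (collision)
618 → bucket 4 (collision)
663 → bucket 4 (collision)
207 → bucket 7 (collision)
Final buckets:
0: -
1: -
2: -
3: -
4: 771 -> 564 -> 555 -> 654 -> 852 -> 618 -> 663
5: -
6: -
7: 576 -> 207
8: 574 -> 844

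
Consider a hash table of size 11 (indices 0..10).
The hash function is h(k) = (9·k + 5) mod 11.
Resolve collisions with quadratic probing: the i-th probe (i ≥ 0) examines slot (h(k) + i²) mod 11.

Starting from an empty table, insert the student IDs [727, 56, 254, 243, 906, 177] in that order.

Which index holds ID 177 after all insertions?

727: h=3 -> slot 3
56: h=3, probe 3,4 -> slot 4
254: h=3, probe 3,4,7 -> slot 7
243: h=3, probe 3,4,7,1 -> slot 1
906: h=8 -> slot 8
177: h=3, probe 3,4,7,1,8,6 -> slot 6
Table: [—, 243, —, 727, 56, —, 177, 254, 906, —, —]

6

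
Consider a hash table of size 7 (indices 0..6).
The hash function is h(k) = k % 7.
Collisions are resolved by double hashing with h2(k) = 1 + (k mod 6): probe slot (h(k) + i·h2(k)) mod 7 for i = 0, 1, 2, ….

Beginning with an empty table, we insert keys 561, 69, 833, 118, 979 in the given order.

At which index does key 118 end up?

4

Insert 561: h=1, slot 1 empty → index 1.
Insert 69: h=6, slot 6 empty → index 6.
Insert 833: h=0, slot 0 empty → index 0.
Insert 118: h=6, h2=5, slot 6 occupied → index 4.
Insert 979: h=6, h2=2, slots 6,1 occupied → index 3.
Table: [833, 561, ., 979, 118, ., 69]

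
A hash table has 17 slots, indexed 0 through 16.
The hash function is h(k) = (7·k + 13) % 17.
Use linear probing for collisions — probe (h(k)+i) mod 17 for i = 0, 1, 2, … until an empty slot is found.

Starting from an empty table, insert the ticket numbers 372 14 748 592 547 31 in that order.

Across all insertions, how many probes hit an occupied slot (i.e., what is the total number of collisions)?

Insert 372: h=16, slot 16 empty -> index 16.
Insert 14: h=9, slot 9 empty -> index 9.
Insert 748: h=13, slot 13 empty -> index 13.
Insert 592: h=9, slot 9 occupied -> index 10.
Insert 547: h=0, slot 0 empty -> index 0.
Insert 31: h=9, slots 9,10 occupied -> index 11.
Table: [547, —, —, —, —, —, —, —, —, 14, 592, 31, —, 748, —, —, 372]

3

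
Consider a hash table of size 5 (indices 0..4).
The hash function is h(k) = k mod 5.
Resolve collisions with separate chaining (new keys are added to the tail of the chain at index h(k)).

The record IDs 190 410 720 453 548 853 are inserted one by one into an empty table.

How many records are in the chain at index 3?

3

Insert 190: h=0, bucket 0 empty -> new chain.
Insert 410: h=0, bucket 0 nonempty -> append to chain.
Insert 720: h=0, bucket 0 nonempty -> append to chain.
Insert 453: h=3, bucket 3 empty -> new chain.
Insert 548: h=3, bucket 3 nonempty -> append to chain.
Insert 853: h=3, bucket 3 nonempty -> append to chain.
Final buckets:
0: 190 -> 410 -> 720
1: _
2: _
3: 453 -> 548 -> 853
4: _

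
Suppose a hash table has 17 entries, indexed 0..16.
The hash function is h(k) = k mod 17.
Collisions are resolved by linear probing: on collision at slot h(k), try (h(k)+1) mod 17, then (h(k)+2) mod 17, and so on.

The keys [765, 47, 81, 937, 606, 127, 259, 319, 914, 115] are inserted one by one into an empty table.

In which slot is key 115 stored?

765 hashes to 0; slot 0 is free => place at 0.
47 hashes to 13; slot 13 is free => place at 13.
81 hashes to 13; 13 taken => place at 14.
937 hashes to 2; slot 2 is free => place at 2.
606 hashes to 11; slot 11 is free => place at 11.
127 hashes to 8; slot 8 is free => place at 8.
259 hashes to 4; slot 4 is free => place at 4.
319 hashes to 13; 13,14 taken => place at 15.
914 hashes to 13; 13,14,15 taken => place at 16.
115 hashes to 13; 13,14,15,16,0 taken => place at 1.
Table: [765, 115, 937, _, 259, _, _, _, 127, _, _, 606, _, 47, 81, 319, 914]

1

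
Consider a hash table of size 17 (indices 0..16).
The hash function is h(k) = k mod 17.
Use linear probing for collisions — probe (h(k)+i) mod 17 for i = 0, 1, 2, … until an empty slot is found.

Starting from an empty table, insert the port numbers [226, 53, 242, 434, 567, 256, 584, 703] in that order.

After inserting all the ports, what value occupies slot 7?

226 hashes to 5; slot 5 is free => place at 5.
53 hashes to 2; slot 2 is free => place at 2.
242 hashes to 4; slot 4 is free => place at 4.
434 hashes to 9; slot 9 is free => place at 9.
567 hashes to 6; slot 6 is free => place at 6.
256 hashes to 1; slot 1 is free => place at 1.
584 hashes to 6; 6 taken => place at 7.
703 hashes to 6; 6,7 taken => place at 8.
Table: [., 256, 53, ., 242, 226, 567, 584, 703, 434, ., ., ., ., ., ., .]

584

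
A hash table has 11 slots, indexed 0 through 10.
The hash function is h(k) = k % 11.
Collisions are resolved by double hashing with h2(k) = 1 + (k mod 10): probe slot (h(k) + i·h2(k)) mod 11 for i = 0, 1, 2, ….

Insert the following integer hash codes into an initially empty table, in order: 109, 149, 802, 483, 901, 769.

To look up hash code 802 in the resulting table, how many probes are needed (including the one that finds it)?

Insert 109: h=10, slot 10 empty => index 10.
Insert 149: h=6, slot 6 empty => index 6.
Insert 802: h=10, h2=3, slot 10 occupied => index 2.
Insert 483: h=10, h2=4, slot 10 occupied => index 3.
Insert 901: h=10, h2=2, slot 10 occupied => index 1.
Insert 769: h=10, h2=10, slot 10 occupied => index 9.
Table: [., 901, 802, 483, ., ., 149, ., ., 769, 109]
Lookup 802: h=10, h2=3, probe 10,2 → found at 2.

2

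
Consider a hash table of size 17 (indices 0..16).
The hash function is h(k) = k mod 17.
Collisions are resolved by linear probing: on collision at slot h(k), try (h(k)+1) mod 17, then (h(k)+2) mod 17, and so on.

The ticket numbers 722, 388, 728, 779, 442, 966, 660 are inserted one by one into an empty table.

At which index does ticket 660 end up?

2

Insert 722: h=8, slot 8 empty → index 8.
Insert 388: h=14, slot 14 empty → index 14.
Insert 728: h=14, slot 14 occupied → index 15.
Insert 779: h=14, slots 14,15 occupied → index 16.
Insert 442: h=0, slot 0 empty → index 0.
Insert 966: h=14, slots 14,15,16,0 occupied → index 1.
Insert 660: h=14, slots 14,15,16,0,1 occupied → index 2.
Table: [442, 966, 660, ., ., ., ., ., 722, ., ., ., ., ., 388, 728, 779]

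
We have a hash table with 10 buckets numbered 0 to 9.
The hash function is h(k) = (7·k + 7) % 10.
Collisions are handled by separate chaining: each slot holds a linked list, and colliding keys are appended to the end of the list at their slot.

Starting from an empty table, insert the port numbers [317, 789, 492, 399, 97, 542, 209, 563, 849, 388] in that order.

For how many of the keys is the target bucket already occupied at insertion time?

5

317 → bucket 6
789 → bucket 0
492 → bucket 1
399 → bucket 0 (collision)
97 → bucket 6 (collision)
542 → bucket 1 (collision)
209 → bucket 0 (collision)
563 → bucket 8
849 → bucket 0 (collision)
388 → bucket 3
Final buckets:
0: 789 -> 399 -> 209 -> 849
1: 492 -> 542
2: .
3: 388
4: .
5: .
6: 317 -> 97
7: .
8: 563
9: .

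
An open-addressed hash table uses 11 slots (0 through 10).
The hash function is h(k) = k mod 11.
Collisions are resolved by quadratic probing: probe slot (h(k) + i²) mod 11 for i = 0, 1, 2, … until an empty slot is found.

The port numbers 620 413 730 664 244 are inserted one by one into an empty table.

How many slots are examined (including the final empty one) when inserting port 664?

Insert 620: h=4, slot 4 empty -> index 4.
Insert 413: h=6, slot 6 empty -> index 6.
Insert 730: h=4, slot 4 occupied -> index 5.
Insert 664: h=4, slots 4,5 occupied -> index 8.
Insert 244: h=2, slot 2 empty -> index 2.
Table: [∅, ∅, 244, ∅, 620, 730, 413, ∅, 664, ∅, ∅]

3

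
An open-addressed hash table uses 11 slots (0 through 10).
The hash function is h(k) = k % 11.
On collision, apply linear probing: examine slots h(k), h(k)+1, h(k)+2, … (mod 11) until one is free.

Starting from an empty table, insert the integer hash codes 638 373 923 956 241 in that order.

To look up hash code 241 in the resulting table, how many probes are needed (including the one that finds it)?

Insert 638: h=0, slot 0 empty -> index 0.
Insert 373: h=10, slot 10 empty -> index 10.
Insert 923: h=10, slots 10,0 occupied -> index 1.
Insert 956: h=10, slots 10,0,1 occupied -> index 2.
Insert 241: h=10, slots 10,0,1,2 occupied -> index 3.
Table: [638, 923, 956, 241, -, -, -, -, -, -, 373]
Lookup 241: h=10, probe 10,0,1,2,3 → found at 3.

5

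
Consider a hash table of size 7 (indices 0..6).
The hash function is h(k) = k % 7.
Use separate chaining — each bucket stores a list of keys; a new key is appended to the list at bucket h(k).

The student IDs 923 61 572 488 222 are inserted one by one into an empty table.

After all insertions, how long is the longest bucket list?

923 → bucket 6
61 → bucket 5
572 → bucket 5 (collision)
488 → bucket 5 (collision)
222 → bucket 5 (collision)
Final buckets:
0: —
1: —
2: —
3: —
4: —
5: 61 -> 572 -> 488 -> 222
6: 923

4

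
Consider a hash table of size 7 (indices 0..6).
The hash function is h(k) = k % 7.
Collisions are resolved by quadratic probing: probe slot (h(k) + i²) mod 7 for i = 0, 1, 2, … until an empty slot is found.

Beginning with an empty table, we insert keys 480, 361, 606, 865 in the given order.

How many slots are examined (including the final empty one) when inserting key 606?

Insert 480: h=4, slot 4 empty => index 4.
Insert 361: h=4, slot 4 occupied => index 5.
Insert 606: h=4, slots 4,5 occupied => index 1.
Insert 865: h=4, slots 4,5,1 occupied => index 6.
Table: [., 606, ., ., 480, 361, 865]

3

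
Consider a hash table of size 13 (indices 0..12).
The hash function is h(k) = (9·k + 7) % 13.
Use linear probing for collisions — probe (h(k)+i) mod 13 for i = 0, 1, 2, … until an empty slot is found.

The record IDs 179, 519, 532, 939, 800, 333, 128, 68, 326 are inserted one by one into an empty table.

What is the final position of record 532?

Insert 179: h=6, slot 6 empty => index 6.
Insert 519: h=11, slot 11 empty => index 11.
Insert 532: h=11, slot 11 occupied => index 12.
Insert 939: h=8, slot 8 empty => index 8.
Insert 800: h=5, slot 5 empty => index 5.
Insert 333: h=1, slot 1 empty => index 1.
Insert 128: h=2, slot 2 empty => index 2.
Insert 68: h=8, slot 8 occupied => index 9.
Insert 326: h=3, slot 3 empty => index 3.
Table: [-, 333, 128, 326, -, 800, 179, -, 939, 68, -, 519, 532]

12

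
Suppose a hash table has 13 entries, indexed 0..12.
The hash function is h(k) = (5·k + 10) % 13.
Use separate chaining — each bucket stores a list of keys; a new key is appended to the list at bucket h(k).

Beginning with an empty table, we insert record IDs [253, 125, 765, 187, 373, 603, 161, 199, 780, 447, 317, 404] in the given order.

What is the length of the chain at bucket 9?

Insert 253: h=1, bucket 1 empty -> new chain.
Insert 125: h=11, bucket 11 empty -> new chain.
Insert 765: h=0, bucket 0 empty -> new chain.
Insert 187: h=9, bucket 9 empty -> new chain.
Insert 373: h=3, bucket 3 empty -> new chain.
Insert 603: h=9, bucket 9 nonempty -> append to chain.
Insert 161: h=9, bucket 9 nonempty -> append to chain.
Insert 199: h=4, bucket 4 empty -> new chain.
Insert 780: h=10, bucket 10 empty -> new chain.
Insert 447: h=9, bucket 9 nonempty -> append to chain.
Insert 317: h=9, bucket 9 nonempty -> append to chain.
Insert 404: h=2, bucket 2 empty -> new chain.
Final buckets:
0: 765
1: 253
2: 404
3: 373
4: 199
5: -
6: -
7: -
8: -
9: 187 -> 603 -> 161 -> 447 -> 317
10: 780
11: 125
12: -

5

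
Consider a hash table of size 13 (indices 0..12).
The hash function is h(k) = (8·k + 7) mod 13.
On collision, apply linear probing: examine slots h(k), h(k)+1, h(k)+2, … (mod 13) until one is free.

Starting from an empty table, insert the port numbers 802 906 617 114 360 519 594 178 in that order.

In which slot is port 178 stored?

6

Insert 802: h=1, slot 1 empty → index 1.
Insert 906: h=1, slot 1 occupied → index 2.
Insert 617: h=3, slot 3 empty → index 3.
Insert 114: h=9, slot 9 empty → index 9.
Insert 360: h=1, slots 1,2,3 occupied → index 4.
Insert 519: h=12, slot 12 empty → index 12.
Insert 594: h=1, slots 1,2,3,4 occupied → index 5.
Insert 178: h=1, slots 1,2,3,4,5 occupied → index 6.
Table: [_, 802, 906, 617, 360, 594, 178, _, _, 114, _, _, 519]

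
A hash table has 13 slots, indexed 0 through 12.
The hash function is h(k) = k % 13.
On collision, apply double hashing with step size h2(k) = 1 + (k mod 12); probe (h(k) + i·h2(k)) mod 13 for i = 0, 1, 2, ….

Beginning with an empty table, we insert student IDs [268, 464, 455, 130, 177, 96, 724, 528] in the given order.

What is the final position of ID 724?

Insert 268: h=8, slot 8 empty => index 8.
Insert 464: h=9, slot 9 empty => index 9.
Insert 455: h=0, slot 0 empty => index 0.
Insert 130: h=0, h2=11, slot 0 occupied => index 11.
Insert 177: h=8, h2=10, slot 8 occupied => index 5.
Insert 96: h=5, h2=1, slot 5 occupied => index 6.
Insert 724: h=9, h2=5, slot 9 occupied => index 1.
Insert 528: h=8, h2=1, slots 8,9 occupied => index 10.
Table: [455, 724, -, -, -, 177, 96, -, 268, 464, 528, 130, -]

1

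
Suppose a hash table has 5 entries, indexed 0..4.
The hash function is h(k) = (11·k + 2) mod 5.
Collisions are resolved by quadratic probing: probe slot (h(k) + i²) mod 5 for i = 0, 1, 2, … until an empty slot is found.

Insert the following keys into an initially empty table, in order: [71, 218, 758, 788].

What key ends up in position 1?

71 hashes to 3; slot 3 is free → place at 3.
218 hashes to 0; slot 0 is free → place at 0.
758 hashes to 0; 0 taken → place at 1.
788 hashes to 0; 0,1 taken → place at 4.
Table: [218, 758, -, 71, 788]

758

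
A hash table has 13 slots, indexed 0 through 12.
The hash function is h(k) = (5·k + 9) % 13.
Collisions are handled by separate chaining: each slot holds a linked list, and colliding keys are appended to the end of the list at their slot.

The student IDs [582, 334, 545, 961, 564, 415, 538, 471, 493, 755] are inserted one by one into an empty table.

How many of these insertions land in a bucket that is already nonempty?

4

Insert 582: h=7, bucket 7 empty -> new chain.
Insert 334: h=2, bucket 2 empty -> new chain.
Insert 545: h=4, bucket 4 empty -> new chain.
Insert 961: h=4, bucket 4 nonempty -> append to chain.
Insert 564: h=8, bucket 8 empty -> new chain.
Insert 415: h=4, bucket 4 nonempty -> append to chain.
Insert 538: h=8, bucket 8 nonempty -> append to chain.
Insert 471: h=11, bucket 11 empty -> new chain.
Insert 493: h=4, bucket 4 nonempty -> append to chain.
Insert 755: h=1, bucket 1 empty -> new chain.
Final buckets:
0: —
1: 755
2: 334
3: —
4: 545 -> 961 -> 415 -> 493
5: —
6: —
7: 582
8: 564 -> 538
9: —
10: —
11: 471
12: —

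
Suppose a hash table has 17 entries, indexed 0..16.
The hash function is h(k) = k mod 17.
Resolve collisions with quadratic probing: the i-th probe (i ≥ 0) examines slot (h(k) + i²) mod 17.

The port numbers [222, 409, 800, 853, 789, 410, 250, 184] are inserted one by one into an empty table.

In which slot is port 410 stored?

222: h=1 -> slot 1
409: h=1, probe 1,2 -> slot 2
800: h=1, probe 1,2,5 -> slot 5
853: h=3 -> slot 3
789: h=7 -> slot 7
410: h=2, probe 2,3,6 -> slot 6
250: h=12 -> slot 12
184: h=14 -> slot 14
Table: [-, 222, 409, 853, -, 800, 410, 789, -, -, -, -, 250, -, 184, -, -]

6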